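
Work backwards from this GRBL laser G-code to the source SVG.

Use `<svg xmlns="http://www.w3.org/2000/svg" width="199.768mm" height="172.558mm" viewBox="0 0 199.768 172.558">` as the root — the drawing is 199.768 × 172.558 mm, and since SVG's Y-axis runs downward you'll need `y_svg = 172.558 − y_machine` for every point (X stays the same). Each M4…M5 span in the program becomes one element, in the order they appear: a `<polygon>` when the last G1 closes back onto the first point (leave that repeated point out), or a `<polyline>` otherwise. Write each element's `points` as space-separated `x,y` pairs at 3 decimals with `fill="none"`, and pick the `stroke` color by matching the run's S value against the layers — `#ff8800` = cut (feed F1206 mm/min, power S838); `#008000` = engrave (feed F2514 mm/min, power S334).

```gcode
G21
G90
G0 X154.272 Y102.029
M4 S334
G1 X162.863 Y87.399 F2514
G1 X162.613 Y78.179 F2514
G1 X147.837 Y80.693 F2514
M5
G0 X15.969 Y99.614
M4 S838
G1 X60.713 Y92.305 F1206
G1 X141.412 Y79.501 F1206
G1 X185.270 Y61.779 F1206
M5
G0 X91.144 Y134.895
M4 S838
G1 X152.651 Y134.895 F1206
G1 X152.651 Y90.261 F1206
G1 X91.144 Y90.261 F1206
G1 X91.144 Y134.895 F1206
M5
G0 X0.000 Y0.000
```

y_svg = 172.558 − y_m.

[1] S334→`#008000` (engrave); open run; points: 154.272,70.529 162.863,85.159 162.613,94.379 147.837,91.865

[2] S838→`#ff8800` (cut); open run; points: 15.969,72.944 60.713,80.253 141.412,93.057 185.270,110.779

[3] S838→`#ff8800` (cut); closed run; points: 91.144,37.663 152.651,37.663 152.651,82.297 91.144,82.297

<svg xmlns="http://www.w3.org/2000/svg" width="199.768mm" height="172.558mm" viewBox="0 0 199.768 172.558">
  <polyline points="154.272,70.529 162.863,85.159 162.613,94.379 147.837,91.865" fill="none" stroke="#008000"/>
  <polyline points="15.969,72.944 60.713,80.253 141.412,93.057 185.270,110.779" fill="none" stroke="#ff8800"/>
  <polygon points="91.144,37.663 152.651,37.663 152.651,82.297 91.144,82.297" fill="none" stroke="#ff8800"/>
</svg>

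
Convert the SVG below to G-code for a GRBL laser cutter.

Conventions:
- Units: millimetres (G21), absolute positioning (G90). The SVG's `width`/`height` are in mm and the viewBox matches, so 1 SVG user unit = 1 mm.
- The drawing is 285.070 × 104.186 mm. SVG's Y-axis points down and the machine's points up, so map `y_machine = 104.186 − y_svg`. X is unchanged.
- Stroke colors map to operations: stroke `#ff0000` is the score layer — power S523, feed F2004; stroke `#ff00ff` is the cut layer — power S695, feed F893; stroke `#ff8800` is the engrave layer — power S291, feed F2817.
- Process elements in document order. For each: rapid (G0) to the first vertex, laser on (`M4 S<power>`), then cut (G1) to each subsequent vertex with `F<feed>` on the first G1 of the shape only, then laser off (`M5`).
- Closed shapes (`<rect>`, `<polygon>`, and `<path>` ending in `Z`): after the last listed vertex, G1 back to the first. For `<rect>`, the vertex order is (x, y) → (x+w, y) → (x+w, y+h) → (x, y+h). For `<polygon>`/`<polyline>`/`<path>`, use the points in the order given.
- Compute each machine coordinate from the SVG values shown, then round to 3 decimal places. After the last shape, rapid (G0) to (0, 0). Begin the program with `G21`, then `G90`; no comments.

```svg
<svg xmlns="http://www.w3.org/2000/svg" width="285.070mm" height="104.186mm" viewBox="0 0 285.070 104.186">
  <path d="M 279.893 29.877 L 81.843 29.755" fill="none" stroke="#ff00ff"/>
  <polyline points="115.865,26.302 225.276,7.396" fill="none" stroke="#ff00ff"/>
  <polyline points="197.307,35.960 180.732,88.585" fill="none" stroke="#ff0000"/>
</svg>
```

G21
G90
G0 X279.893 Y74.309
M4 S695
G1 X81.843 Y74.431 F893
M5
G0 X115.865 Y77.884
M4 S695
G1 X225.276 Y96.790 F893
M5
G0 X197.307 Y68.226
M4 S523
G1 X180.732 Y15.601 F2004
M5
G0 X0.000 Y0.000

1 u = 1 mm; y_m = 104.186 − y.

[1] `<path>` line segment, #ff00ff→cut S695 F893: (279.893,74.309) → (81.843,74.431)

[2] `<polyline>` line segment, #ff00ff→cut S695 F893: (115.865,77.884) → (225.276,96.790)

[3] `<polyline>` line segment, #ff0000→score S523 F2004: (197.307,68.226) → (180.732,15.601)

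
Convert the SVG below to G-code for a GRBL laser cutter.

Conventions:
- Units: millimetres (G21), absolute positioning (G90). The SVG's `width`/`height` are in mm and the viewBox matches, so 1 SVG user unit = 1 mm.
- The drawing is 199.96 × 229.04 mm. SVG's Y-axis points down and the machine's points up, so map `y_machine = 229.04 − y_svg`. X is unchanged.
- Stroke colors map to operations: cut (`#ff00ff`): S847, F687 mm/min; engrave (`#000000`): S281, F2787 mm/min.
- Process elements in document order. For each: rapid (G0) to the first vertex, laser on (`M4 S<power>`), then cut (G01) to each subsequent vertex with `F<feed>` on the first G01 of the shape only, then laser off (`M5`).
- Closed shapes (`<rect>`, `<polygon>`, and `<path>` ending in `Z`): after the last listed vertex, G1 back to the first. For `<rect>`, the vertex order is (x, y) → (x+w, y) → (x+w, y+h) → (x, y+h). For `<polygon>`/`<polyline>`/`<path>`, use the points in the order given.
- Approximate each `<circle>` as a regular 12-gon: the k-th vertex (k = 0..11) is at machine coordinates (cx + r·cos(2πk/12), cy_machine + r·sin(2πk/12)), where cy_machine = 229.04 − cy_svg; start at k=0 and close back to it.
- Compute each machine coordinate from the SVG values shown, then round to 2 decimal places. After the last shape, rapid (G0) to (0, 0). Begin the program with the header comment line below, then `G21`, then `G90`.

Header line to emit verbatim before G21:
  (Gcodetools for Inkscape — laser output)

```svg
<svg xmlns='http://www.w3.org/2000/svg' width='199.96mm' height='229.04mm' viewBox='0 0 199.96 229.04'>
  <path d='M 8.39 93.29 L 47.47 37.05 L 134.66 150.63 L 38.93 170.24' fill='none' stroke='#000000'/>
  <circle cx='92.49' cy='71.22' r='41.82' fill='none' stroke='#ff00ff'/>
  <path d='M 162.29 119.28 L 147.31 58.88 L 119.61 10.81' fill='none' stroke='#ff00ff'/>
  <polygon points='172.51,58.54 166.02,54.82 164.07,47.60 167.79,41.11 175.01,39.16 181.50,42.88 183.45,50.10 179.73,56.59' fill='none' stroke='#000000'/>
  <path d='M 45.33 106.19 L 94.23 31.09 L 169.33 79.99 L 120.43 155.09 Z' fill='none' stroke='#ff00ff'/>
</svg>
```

(Gcodetools for Inkscape — laser output)
G21
G90
G0 X8.39 Y135.75
M4 S281
G01 X47.47 Y191.99 F2787
G01 X134.66 Y78.41
G01 X38.93 Y58.80
M5
G0 X134.31 Y157.82
M4 S847
G01 X128.71 Y178.73 F687
G01 X113.40 Y194.04
G01 X92.49 Y199.64
G01 X71.58 Y194.04
G01 X56.27 Y178.73
G01 X50.67 Y157.82
G01 X56.27 Y136.91
G01 X71.58 Y121.60
G01 X92.49 Y116.00
G01 X113.40 Y121.60
G01 X128.71 Y136.91
G01 X134.31 Y157.82
M5
G0 X162.29 Y109.76
M4 S847
G01 X147.31 Y170.16 F687
G01 X119.61 Y218.23
M5
G0 X172.51 Y170.50
M4 S281
G01 X166.02 Y174.22 F2787
G01 X164.07 Y181.44
G01 X167.79 Y187.93
G01 X175.01 Y189.88
G01 X181.50 Y186.16
G01 X183.45 Y178.94
G01 X179.73 Y172.45
G01 X172.51 Y170.50
M5
G0 X45.33 Y122.85
M4 S847
G01 X94.23 Y197.95 F687
G01 X169.33 Y149.05
G01 X120.43 Y73.95
G01 X45.33 Y122.85
M5
G0 X0.00 Y0.00

viewBox `0 0 199.96 229.04` with mm width/height → 1 unit = 1 mm. Flip: y_m = 229.04 − y_svg.

**Shape 1** — `<path>` open polyline, stroke `#000000` → engrave (S281, F2787). Machine vertices: (8.39,135.75) → (47.47,191.99) → (134.66,78.41) → (38.93,58.80). Open path.

**Shape 2** — `<circle>` circle, stroke `#ff00ff` → cut (S847, F687). Machine vertices: (134.31,157.82) → (128.71,178.73) → (113.40,194.04) → (92.49,199.64) → (71.58,194.04) → (56.27,178.73) → (50.67,157.82) → (56.27,136.91) → (71.58,121.60) → (92.49,116.00) → (113.40,121.60) → (128.71,136.91) → (134.31,157.82). Closed: final G1 returns to the first vertex.

**Shape 3** — `<path>` open polyline, stroke `#ff00ff` → cut (S847, F687). Machine vertices: (162.29,109.76) → (147.31,170.16) → (119.61,218.23). Open path.

**Shape 4** — `<polygon>` regular polygon, stroke `#000000` → engrave (S281, F2787). Machine vertices: (172.51,170.50) → (166.02,174.22) → (164.07,181.44) → (167.79,187.93) → (175.01,189.88) → (181.50,186.16) → (183.45,178.94) → (179.73,172.45) → (172.51,170.50). Closed: final G1 returns to the first vertex.

**Shape 5** — `<path>` regular polygon, stroke `#ff00ff` → cut (S847, F687). Machine vertices: (45.33,122.85) → (94.23,197.95) → (169.33,149.05) → (120.43,73.95) → (45.33,122.85). Closed: final G1 returns to the first vertex.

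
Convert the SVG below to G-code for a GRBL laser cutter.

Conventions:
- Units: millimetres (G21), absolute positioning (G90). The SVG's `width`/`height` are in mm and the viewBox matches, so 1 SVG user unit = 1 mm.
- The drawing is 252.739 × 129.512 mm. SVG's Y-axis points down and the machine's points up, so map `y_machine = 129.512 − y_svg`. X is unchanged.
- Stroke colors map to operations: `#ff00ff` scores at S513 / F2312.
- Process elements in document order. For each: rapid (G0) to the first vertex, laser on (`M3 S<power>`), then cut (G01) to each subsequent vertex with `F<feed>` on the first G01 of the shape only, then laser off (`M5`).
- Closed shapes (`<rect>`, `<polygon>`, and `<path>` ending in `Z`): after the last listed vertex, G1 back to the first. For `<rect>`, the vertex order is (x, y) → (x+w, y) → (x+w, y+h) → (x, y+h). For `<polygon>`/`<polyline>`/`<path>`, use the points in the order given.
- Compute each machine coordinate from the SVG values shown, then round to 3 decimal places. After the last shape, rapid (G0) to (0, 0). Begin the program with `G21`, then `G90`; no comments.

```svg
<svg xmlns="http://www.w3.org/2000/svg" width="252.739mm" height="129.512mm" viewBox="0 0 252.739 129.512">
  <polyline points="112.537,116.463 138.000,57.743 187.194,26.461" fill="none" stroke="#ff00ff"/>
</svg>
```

1 u = 1 mm; y_m = 129.512 − y.

[1] `<polyline>` open polyline, #ff00ff→score S513 F2312: (112.537,13.049) → (138.000,71.769) → (187.194,103.051)

G21
G90
G0 X112.537 Y13.049
M3 S513
G01 X138.000 Y71.769 F2312
G01 X187.194 Y103.051
M5
G0 X0.000 Y0.000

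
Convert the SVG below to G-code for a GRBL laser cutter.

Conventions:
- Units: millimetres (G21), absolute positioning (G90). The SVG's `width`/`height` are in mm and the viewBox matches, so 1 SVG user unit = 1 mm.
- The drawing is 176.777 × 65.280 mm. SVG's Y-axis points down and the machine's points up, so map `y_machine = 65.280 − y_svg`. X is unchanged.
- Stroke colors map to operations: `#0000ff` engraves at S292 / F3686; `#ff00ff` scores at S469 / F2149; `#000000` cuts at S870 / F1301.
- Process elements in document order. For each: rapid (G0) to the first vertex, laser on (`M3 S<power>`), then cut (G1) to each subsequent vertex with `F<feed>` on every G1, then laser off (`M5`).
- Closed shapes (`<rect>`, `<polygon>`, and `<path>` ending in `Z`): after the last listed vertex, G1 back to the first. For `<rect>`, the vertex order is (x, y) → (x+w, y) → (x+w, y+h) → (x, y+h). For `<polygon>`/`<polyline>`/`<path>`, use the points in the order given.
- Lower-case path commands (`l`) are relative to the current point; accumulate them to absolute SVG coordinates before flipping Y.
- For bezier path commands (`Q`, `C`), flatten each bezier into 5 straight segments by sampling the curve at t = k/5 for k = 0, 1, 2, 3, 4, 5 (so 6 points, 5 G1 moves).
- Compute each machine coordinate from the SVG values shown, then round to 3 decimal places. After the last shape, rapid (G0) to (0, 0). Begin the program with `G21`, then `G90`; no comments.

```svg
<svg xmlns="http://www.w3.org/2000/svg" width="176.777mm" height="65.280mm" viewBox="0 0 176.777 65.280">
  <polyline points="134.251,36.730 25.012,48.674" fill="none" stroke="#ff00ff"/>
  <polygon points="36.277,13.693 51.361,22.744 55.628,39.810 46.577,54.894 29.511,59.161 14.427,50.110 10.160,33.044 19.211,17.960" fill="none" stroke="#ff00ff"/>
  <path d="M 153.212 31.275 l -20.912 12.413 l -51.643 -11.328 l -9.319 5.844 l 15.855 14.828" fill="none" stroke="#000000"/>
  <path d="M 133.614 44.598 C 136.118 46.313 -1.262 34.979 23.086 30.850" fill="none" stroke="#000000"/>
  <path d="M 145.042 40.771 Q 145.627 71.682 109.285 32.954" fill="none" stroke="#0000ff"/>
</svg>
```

1 u = 1 mm; y_m = 65.280 − y.

[1] `<polyline>` line segment, #ff00ff→score S469 F2149: (134.251,28.550) → (25.012,16.606)

[2] `<polygon>` regular polygon, #ff00ff→score S469 F2149: (36.277,51.587) → (51.361,42.536) → (55.628,25.470) → (46.577,10.386) → (29.511,6.119) → (14.427,15.170) → (10.160,32.236) → (19.211,47.320) → (36.277,51.587) (closed)

[3] `<path>` open polyline, #000000→cut S870 F1301: (153.212,34.005) → (132.300,21.592) → (80.657,32.920) → (71.338,27.076) → (87.193,12.248)

[4] `<path>` cubic bezier, #000000→cut S870 F1301: (133.614,20.682) → (120.743,21.057) → (88.778,23.591) → (52.195,27.313) → (25.472,31.250) → (23.086,34.430)

[5] `<path>` quadratic bezier, #0000ff→engrave S292 F3686: (145.042,24.509) → (143.799,14.930) → (139.602,10.922) → (132.450,12.486) → (122.345,19.620) → (109.285,32.326)

G21
G90
G0 X134.251 Y28.550
M3 S469
G1 X25.012 Y16.606 F2149
M5
G0 X36.277 Y51.587
M3 S469
G1 X51.361 Y42.536 F2149
G1 X55.628 Y25.470 F2149
G1 X46.577 Y10.386 F2149
G1 X29.511 Y6.119 F2149
G1 X14.427 Y15.170 F2149
G1 X10.160 Y32.236 F2149
G1 X19.211 Y47.320 F2149
G1 X36.277 Y51.587 F2149
M5
G0 X153.212 Y34.005
M3 S870
G1 X132.300 Y21.592 F1301
G1 X80.657 Y32.920 F1301
G1 X71.338 Y27.076 F1301
G1 X87.193 Y12.248 F1301
M5
G0 X133.614 Y20.682
M3 S870
G1 X120.743 Y21.057 F1301
G1 X88.778 Y23.591 F1301
G1 X52.195 Y27.313 F1301
G1 X25.472 Y31.250 F1301
G1 X23.086 Y34.430 F1301
M5
G0 X145.042 Y24.509
M3 S292
G1 X143.799 Y14.930 F3686
G1 X139.602 Y10.922 F3686
G1 X132.450 Y12.486 F3686
G1 X122.345 Y19.620 F3686
G1 X109.285 Y32.326 F3686
M5
G0 X0.000 Y0.000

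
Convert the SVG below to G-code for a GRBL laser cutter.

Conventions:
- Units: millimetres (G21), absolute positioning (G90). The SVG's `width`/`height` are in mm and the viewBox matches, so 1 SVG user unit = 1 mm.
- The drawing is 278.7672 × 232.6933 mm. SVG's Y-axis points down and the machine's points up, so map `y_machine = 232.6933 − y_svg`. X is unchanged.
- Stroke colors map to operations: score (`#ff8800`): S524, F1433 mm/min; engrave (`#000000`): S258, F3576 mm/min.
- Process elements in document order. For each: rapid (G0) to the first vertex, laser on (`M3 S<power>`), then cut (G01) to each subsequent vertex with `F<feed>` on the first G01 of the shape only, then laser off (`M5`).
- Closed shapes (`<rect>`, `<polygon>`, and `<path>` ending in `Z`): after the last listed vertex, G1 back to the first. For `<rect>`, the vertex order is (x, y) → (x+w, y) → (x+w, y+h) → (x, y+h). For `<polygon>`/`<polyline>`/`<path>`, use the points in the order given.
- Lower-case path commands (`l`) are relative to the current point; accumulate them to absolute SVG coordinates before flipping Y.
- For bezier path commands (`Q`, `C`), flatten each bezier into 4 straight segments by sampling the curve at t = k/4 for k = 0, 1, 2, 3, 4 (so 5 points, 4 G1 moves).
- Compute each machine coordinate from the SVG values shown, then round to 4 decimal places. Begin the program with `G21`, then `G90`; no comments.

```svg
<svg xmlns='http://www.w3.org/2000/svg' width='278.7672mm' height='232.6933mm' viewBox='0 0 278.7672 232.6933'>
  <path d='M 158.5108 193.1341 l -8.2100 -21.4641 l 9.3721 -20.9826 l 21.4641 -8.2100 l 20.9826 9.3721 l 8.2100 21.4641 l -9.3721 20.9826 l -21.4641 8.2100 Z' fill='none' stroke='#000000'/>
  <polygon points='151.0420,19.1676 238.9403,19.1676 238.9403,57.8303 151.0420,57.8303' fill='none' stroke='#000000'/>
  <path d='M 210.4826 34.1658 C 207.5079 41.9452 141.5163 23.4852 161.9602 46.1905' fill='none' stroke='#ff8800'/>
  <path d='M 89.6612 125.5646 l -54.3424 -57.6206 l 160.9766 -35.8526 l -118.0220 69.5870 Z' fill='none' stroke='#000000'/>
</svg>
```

G21
G90
G0 X158.5108 Y39.5592
M3 S258
G01 X150.3008 Y61.0233 F3576
G01 X159.6729 Y82.0059
G01 X181.1370 Y90.2159
G01 X202.1196 Y80.8438
G01 X210.3296 Y59.3797
G01 X200.9575 Y38.3971
G01 X179.4934 Y30.1871
G01 X158.5108 Y39.5592
M5
G0 X151.0420 Y213.5257
M3 S258
G01 X238.9403 Y213.5257 F3576
G01 X238.9403 Y174.8630
G01 X151.0420 Y174.8630
G01 X151.0420 Y213.5257
M5
G0 X210.4826 Y198.5275
M3 S524
G01 X198.7711 Y196.5596 F1433
G01 X177.4394 Y198.1124
G01 X160.4987 Y196.8665
G01 X161.9602 Y186.5028
M5
G0 X89.6612 Y107.1287
M3 S258
G01 X35.3188 Y164.7493 F3576
G01 X196.2954 Y200.6019
G01 X78.2734 Y131.0149
G01 X89.6612 Y107.1287
M5

1 u = 1 mm; y_m = 232.6933 − y.

[1] `<path>` regular polygon, #000000→engrave S258 F3576: (158.5108,39.5592) → (150.3008,61.0233) → (159.6729,82.0059) → (181.1370,90.2159) → (202.1196,80.8438) → (210.3296,59.3797) → (200.9575,38.3971) → (179.4934,30.1871) → (158.5108,39.5592) (closed)

[2] `<polygon>` rectangle, #000000→engrave S258 F3576: (151.0420,213.5257) → (238.9403,213.5257) → (238.9403,174.8630) → (151.0420,174.8630) → (151.0420,213.5257) (closed)

[3] `<path>` cubic bezier, #ff8800→score S524 F1433: (210.4826,198.5275) → (198.7711,196.5596) → (177.4394,198.1124) → (160.4987,196.8665) → (161.9602,186.5028)

[4] `<path>` closed polygon, #000000→engrave S258 F3576: (89.6612,107.1287) → (35.3188,164.7493) → (196.2954,200.6019) → (78.2734,131.0149) → (89.6612,107.1287) (closed)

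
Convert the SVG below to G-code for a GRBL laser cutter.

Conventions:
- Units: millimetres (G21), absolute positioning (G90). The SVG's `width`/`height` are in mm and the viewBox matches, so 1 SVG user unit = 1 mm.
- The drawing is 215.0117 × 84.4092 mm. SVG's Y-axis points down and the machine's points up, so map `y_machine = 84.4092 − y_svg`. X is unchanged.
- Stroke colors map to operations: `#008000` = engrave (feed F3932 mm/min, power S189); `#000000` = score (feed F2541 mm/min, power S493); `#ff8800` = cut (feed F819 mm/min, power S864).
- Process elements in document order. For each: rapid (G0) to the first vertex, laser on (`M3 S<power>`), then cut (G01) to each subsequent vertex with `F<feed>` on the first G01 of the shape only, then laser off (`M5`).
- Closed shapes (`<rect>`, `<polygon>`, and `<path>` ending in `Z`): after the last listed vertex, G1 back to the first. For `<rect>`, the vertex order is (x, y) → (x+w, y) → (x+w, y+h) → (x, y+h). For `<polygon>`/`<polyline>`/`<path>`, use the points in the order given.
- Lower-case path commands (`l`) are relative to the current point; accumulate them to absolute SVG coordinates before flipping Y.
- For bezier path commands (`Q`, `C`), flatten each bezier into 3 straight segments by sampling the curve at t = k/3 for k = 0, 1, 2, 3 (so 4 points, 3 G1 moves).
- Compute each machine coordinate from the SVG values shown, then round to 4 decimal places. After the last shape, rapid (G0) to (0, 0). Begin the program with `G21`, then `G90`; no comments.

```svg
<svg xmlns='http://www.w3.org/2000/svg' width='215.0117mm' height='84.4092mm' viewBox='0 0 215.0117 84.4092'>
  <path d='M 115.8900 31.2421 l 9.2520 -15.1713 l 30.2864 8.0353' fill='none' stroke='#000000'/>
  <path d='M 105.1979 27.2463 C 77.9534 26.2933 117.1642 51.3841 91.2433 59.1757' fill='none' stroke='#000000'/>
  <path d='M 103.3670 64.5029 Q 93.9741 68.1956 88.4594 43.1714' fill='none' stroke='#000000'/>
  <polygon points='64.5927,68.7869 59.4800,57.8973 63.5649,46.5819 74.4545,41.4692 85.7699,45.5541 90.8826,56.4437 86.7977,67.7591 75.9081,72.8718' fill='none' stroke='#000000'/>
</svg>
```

viewBox `0 0 215.0117 84.4092` with mm width/height → 1 unit = 1 mm. Flip: y_m = 84.4092 − y_svg.

**Shape 1** — `<path>` open polyline, stroke `#000000` → score (S493, F2541). Machine vertices: (115.8900,53.1671) → (125.1420,68.3384) → (155.4284,60.3031). Open path.

**Shape 2** — `<path>` cubic bezier, stroke `#000000` → score (S493, F2541). Control points (SVG): P0=(105.1979,27.2463), P1=(77.9534,26.2933), P2=(117.1642,51.3841), P3=(91.2433,59.1757); sampled at t=k/3. Machine vertices: (105.1979,57.1629) → (95.2316,51.0399) → (100.3272,37.1862) → (91.2433,25.2335). Open path.

**Shape 3** — `<path>` quadratic bezier, stroke `#000000` → score (S493, F2541). Control points (SVG): P0=(103.3670,64.5029), P1=(93.9741,68.1956), P2=(88.4594,43.1714); sampled at t=k/3. Machine vertices: (103.3670,19.9063) → (97.5360,20.6353) → (92.5668,27.7458) → (88.4594,41.2378). Open path.

**Shape 4** — `<polygon>` regular polygon, stroke `#000000` → score (S493, F2541). Machine vertices: (64.5927,15.6223) → (59.4800,26.5119) → (63.5649,37.8273) → (74.4545,42.9400) → (85.7699,38.8551) → (90.8826,27.9655) → (86.7977,16.6501) → (75.9081,11.5374) → (64.5927,15.6223). Closed: final G1 returns to the first vertex.

G21
G90
G0 X115.8900 Y53.1671
M3 S493
G01 X125.1420 Y68.3384 F2541
G01 X155.4284 Y60.3031
M5
G0 X105.1979 Y57.1629
M3 S493
G01 X95.2316 Y51.0399 F2541
G01 X100.3272 Y37.1862
G01 X91.2433 Y25.2335
M5
G0 X103.3670 Y19.9063
M3 S493
G01 X97.5360 Y20.6353 F2541
G01 X92.5668 Y27.7458
G01 X88.4594 Y41.2378
M5
G0 X64.5927 Y15.6223
M3 S493
G01 X59.4800 Y26.5119 F2541
G01 X63.5649 Y37.8273
G01 X74.4545 Y42.9400
G01 X85.7699 Y38.8551
G01 X90.8826 Y27.9655
G01 X86.7977 Y16.6501
G01 X75.9081 Y11.5374
G01 X64.5927 Y15.6223
M5
G0 X0.0000 Y0.0000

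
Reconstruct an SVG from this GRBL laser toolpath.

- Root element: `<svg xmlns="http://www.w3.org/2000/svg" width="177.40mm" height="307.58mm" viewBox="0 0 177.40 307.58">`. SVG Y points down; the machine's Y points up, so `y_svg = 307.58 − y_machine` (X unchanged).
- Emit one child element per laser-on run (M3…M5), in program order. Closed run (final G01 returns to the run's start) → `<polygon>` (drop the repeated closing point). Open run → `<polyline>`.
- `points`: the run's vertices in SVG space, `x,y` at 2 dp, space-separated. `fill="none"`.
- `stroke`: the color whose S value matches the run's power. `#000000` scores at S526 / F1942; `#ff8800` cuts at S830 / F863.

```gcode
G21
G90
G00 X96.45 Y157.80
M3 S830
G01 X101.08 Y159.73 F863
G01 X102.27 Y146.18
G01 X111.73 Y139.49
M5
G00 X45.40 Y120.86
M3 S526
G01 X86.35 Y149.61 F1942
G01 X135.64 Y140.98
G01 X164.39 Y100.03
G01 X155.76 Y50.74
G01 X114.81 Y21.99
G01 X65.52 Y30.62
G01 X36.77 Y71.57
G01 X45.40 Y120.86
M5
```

Each laser-on run becomes one SVG element. Flip Y back into SVG space with y_svg = 307.58 − y_machine.

Run 1: S830 ⇒ cut layer `#ff8800`. The run is open, so emit a `<polyline>` with points (Y-flipped): 96.45,149.78 101.08,147.85 102.27,161.40 111.73,168.09.

Run 2: S526 ⇒ score layer `#000000`. The run returns to its start, so emit a `<polygon>` with points (Y-flipped): 45.40,186.72 86.35,157.97 135.64,166.60 164.39,207.55 155.76,256.84 114.81,285.59 65.52,276.96 36.77,236.01.

<svg xmlns="http://www.w3.org/2000/svg" width="177.40mm" height="307.58mm" viewBox="0 0 177.40 307.58">
  <polyline points="96.45,149.78 101.08,147.85 102.27,161.40 111.73,168.09" fill="none" stroke="#ff8800"/>
  <polygon points="45.40,186.72 86.35,157.97 135.64,166.60 164.39,207.55 155.76,256.84 114.81,285.59 65.52,276.96 36.77,236.01" fill="none" stroke="#000000"/>
</svg>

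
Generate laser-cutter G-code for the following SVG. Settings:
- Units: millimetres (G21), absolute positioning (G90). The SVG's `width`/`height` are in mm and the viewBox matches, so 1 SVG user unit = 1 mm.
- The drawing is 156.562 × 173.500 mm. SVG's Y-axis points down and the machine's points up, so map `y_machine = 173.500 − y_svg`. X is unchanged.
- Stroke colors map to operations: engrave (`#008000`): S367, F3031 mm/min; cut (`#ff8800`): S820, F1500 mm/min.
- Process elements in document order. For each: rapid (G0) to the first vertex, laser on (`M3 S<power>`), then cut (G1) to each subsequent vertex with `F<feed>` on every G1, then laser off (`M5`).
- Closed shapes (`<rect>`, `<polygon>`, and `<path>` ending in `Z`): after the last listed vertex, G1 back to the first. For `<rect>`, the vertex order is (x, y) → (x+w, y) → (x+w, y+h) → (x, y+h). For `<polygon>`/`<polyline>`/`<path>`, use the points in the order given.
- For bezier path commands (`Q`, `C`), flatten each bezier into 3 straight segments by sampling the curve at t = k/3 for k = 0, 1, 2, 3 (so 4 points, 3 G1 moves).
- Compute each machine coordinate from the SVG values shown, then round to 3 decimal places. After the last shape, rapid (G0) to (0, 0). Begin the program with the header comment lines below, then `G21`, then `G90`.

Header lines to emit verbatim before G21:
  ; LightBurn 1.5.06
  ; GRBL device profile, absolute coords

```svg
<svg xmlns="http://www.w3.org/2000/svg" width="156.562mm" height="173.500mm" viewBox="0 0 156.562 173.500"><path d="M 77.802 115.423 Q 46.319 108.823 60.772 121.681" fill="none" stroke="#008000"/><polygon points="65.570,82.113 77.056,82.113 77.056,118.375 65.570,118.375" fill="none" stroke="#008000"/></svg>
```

; LightBurn 1.5.06
; GRBL device profile, absolute coords
G21
G90
G0 X77.802 Y58.077
M3 S367
G1 X61.917 Y60.315 F3031
G1 X56.241 Y58.229 F3031
G1 X60.772 Y51.819 F3031
M5
G0 X65.570 Y91.387
M3 S367
G1 X77.056 Y91.387 F3031
G1 X77.056 Y55.125 F3031
G1 X65.570 Y55.125 F3031
G1 X65.570 Y91.387 F3031
M5
G0 X0.000 Y0.000

viewBox `0 0 156.562 173.500` with mm width/height → 1 unit = 1 mm. Flip: y_m = 173.500 − y_svg.

**Shape 1** — `<path>` quadratic bezier, stroke `#008000` → engrave (S367, F3031). Control points (SVG): P0=(77.802,115.423), P1=(46.319,108.823), P2=(60.772,121.681); sampled at t=k/3. Machine vertices: (77.802,58.077) → (61.917,60.315) → (56.241,58.229) → (60.772,51.819). Open path.

**Shape 2** — `<polygon>` rectangle, stroke `#008000` → engrave (S367, F3031). Machine vertices: (65.570,91.387) → (77.056,91.387) → (77.056,55.125) → (65.570,55.125) → (65.570,91.387). Closed: final G1 returns to the first vertex.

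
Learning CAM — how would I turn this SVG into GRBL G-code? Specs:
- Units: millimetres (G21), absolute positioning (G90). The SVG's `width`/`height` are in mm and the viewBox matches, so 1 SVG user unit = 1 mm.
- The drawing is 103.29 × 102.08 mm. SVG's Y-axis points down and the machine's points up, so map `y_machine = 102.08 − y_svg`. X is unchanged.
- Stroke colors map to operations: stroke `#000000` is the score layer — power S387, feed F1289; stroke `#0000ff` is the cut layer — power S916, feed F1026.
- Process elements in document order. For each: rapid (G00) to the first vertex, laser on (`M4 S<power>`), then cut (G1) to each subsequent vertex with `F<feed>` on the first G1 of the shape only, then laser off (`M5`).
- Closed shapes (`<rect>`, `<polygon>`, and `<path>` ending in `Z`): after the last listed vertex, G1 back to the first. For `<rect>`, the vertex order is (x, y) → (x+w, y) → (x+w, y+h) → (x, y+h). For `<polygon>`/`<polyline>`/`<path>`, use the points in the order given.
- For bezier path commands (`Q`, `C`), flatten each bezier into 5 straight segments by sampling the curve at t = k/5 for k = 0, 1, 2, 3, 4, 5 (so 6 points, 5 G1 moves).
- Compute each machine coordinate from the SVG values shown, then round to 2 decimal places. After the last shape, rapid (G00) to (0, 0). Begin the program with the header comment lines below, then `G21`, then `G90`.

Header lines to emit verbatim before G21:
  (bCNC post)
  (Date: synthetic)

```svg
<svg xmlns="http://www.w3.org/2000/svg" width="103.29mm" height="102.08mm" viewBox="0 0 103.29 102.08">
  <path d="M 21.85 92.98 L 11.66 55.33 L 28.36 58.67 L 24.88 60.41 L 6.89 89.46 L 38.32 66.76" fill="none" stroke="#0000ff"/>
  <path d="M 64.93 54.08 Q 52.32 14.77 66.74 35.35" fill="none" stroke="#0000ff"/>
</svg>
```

(bCNC post)
(Date: synthetic)
G21
G90
G00 X21.85 Y9.10
M4 S916
G1 X11.66 Y46.75 F1026
G1 X28.36 Y43.41
G1 X24.88 Y41.67
G1 X6.89 Y12.62
G1 X38.32 Y35.32
M5
G00 X64.93 Y48.00
M4 S916
G1 X60.97 Y61.33 F1026
G1 X59.17 Y69.87
G1 X59.53 Y73.61
G1 X62.05 Y72.57
G1 X66.74 Y66.73
M5
G00 X0.00 Y0.00

Since the viewBox matches the mm dimensions, user units are millimetres directly. The only transform is the Y-flip y_m = 102.08 − y_svg.

Shape 1 is a open polyline drawn with `<path>`. Its stroke #0000ff means cut at S916, F1026. After flipping Y the toolpath is (21.85,9.10) → (11.66,46.75) → (28.36,43.41) → (24.88,41.67) → (6.89,12.62) → (38.32,35.32).

Shape 2 is a quadratic bezier drawn with `<path>`. Its stroke #0000ff means cut at S916, F1026. After flipping Y the toolpath is (64.93,48.00) → (60.97,61.33) → (59.17,69.87) → (59.53,73.61) → (62.05,72.57) → (66.74,66.73).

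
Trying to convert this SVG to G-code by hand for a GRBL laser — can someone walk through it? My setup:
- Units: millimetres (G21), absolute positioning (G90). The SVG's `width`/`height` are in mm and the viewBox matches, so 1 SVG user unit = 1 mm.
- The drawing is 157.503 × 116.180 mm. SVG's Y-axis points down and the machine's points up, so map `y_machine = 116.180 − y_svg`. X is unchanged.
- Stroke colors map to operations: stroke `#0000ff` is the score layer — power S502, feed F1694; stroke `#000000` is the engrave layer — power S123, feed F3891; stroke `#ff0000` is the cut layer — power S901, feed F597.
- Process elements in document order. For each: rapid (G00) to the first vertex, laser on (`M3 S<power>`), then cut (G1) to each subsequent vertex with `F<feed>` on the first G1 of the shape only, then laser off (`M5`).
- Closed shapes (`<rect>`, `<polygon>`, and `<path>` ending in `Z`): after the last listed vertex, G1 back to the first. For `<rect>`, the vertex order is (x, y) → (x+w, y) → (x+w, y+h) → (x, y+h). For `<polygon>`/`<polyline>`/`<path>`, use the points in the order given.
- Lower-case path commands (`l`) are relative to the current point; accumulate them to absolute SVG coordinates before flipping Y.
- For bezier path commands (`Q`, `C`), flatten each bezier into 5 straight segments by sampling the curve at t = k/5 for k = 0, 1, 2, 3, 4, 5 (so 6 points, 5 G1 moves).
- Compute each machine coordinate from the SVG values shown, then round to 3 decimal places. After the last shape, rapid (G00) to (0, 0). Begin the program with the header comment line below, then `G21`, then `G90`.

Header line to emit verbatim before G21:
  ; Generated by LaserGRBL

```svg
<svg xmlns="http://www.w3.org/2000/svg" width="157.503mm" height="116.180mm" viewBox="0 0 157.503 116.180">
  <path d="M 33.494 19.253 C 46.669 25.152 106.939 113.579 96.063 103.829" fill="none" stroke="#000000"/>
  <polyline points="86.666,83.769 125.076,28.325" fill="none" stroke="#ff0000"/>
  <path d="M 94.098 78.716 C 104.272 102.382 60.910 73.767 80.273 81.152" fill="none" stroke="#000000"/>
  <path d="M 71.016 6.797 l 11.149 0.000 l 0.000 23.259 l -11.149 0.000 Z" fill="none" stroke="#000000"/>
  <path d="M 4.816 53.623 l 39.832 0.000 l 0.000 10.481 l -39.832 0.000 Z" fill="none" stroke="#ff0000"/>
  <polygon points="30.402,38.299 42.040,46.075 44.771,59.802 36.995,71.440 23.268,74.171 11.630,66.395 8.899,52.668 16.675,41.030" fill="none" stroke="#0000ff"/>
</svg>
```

; Generated by LaserGRBL
G21
G90
G00 X33.494 Y96.927
M3 S123
G1 X46.104 Y84.930 F3891
G1 X64.342 Y61.800
G1 X82.532 Y36.211
G1 X94.997 Y16.837
G1 X96.063 Y12.351
M5
G00 X86.666 Y32.411
M3 S901
G1 X125.076 Y87.855 F597
M5
G00 X94.098 Y37.464
M3 S123
G1 X94.708 Y28.832 F3891
G1 X88.050 Y28.510
G1 X79.705 Y32.260
G1 X75.252 Y35.845
G1 X80.273 Y35.028
M5
G00 X71.016 Y109.383
M3 S123
G1 X82.165 Y109.383 F3891
G1 X82.165 Y86.124
G1 X71.016 Y86.124
G1 X71.016 Y109.383
M5
G00 X4.816 Y62.557
M3 S901
G1 X44.648 Y62.557 F597
G1 X44.648 Y52.076
G1 X4.816 Y52.076
G1 X4.816 Y62.557
M5
G00 X30.402 Y77.881
M3 S502
G1 X42.040 Y70.105 F1694
G1 X44.771 Y56.378
G1 X36.995 Y44.740
G1 X23.268 Y42.009
G1 X11.630 Y49.785
G1 X8.899 Y63.512
G1 X16.675 Y75.150
G1 X30.402 Y77.881
M5
G00 X0.000 Y0.000

1 u = 1 mm; y_m = 116.180 − y.

[1] `<path>` cubic bezier, #000000→engrave S123 F3891: (33.494,96.927) → (46.104,84.930) → (64.342,61.800) → (82.532,36.211) → (94.997,16.837) → (96.063,12.351)

[2] `<polyline>` line segment, #ff0000→cut S901 F597: (86.666,32.411) → (125.076,87.855)

[3] `<path>` cubic bezier, #000000→engrave S123 F3891: (94.098,37.464) → (94.708,28.832) → (88.050,28.510) → (79.705,32.260) → (75.252,35.845) → (80.273,35.028)

[4] `<path>` rectangle, #000000→engrave S123 F3891: (71.016,109.383) → (82.165,109.383) → (82.165,86.124) → (71.016,86.124) → (71.016,109.383) (closed)

[5] `<path>` rectangle, #ff0000→cut S901 F597: (4.816,62.557) → (44.648,62.557) → (44.648,52.076) → (4.816,52.076) → (4.816,62.557) (closed)

[6] `<polygon>` regular polygon, #0000ff→score S502 F1694: (30.402,77.881) → (42.040,70.105) → (44.771,56.378) → (36.995,44.740) → (23.268,42.009) → (11.630,49.785) → (8.899,63.512) → (16.675,75.150) → (30.402,77.881) (closed)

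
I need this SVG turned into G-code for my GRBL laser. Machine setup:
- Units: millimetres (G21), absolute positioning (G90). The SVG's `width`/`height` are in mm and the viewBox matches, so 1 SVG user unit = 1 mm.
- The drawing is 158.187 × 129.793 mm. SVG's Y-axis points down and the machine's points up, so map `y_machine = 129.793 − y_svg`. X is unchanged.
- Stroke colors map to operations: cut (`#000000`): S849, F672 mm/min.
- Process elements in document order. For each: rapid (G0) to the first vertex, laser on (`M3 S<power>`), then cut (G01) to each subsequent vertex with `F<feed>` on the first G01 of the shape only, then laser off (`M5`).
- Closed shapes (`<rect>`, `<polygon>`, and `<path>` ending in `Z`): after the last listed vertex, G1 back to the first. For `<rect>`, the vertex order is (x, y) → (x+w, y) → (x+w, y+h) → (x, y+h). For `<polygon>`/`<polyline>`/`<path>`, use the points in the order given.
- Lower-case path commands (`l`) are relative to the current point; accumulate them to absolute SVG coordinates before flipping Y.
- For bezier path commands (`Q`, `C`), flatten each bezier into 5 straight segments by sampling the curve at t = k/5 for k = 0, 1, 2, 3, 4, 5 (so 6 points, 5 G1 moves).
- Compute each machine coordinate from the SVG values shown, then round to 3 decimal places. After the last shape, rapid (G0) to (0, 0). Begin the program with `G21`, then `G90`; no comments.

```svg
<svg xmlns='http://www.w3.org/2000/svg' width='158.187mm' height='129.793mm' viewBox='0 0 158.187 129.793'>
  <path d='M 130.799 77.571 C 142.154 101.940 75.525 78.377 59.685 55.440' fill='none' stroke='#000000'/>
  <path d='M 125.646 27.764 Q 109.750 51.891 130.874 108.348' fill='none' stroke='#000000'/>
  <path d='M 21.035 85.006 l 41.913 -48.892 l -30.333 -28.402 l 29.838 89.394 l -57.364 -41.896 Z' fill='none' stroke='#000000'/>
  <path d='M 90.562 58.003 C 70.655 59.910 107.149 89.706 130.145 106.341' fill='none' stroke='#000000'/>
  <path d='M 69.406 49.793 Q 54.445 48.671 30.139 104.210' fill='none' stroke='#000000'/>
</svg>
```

Since the viewBox matches the mm dimensions, user units are millimetres directly. The only transform is the Y-flip y_m = 129.793 − y_svg.

Shape 1 is a cubic bezier drawn with `<path>`. Its stroke #000000 means cut at S849, F672. After flipping Y the toolpath is (130.799,52.222) → (129.284,42.964) → (115.234,42.879) → (94.830,49.636) → (74.253,60.904) → (59.685,74.353).

Shape 2 is a quadratic bezier drawn with `<path>`. Its stroke #000000 means cut at S849, F672. After flipping Y the toolpath is (125.646,102.029) → (120.768,91.085) → (118.852,77.555) → (119.898,61.438) → (123.905,42.735) → (130.874,21.445).

Shape 3 is a closed polygon drawn with `<path>`. Its stroke #000000 means cut at S849, F672. After flipping Y the toolpath is (21.035,44.787) → (62.948,93.679) → (32.615,122.081) → (62.453,32.687) → (5.089,74.583) → (21.035,44.787), returning to the start.

Shape 4 is a cubic bezier drawn with `<path>`. Its stroke #000000 means cut at S849, F672. After flipping Y the toolpath is (90.562,71.790) → (84.827,67.628) → (89.273,58.742) → (100.544,47.104) → (115.287,34.684) → (130.145,23.452).

Shape 5 is a quadratic bezier drawn with `<path>`. Its stroke #000000 means cut at S849, F672. After flipping Y the toolpath is (69.406,80.000) → (63.048,78.182) → (55.942,71.832) → (48.089,60.948) → (39.488,45.532) → (30.139,25.583).

G21
G90
G0 X130.799 Y52.222
M3 S849
G01 X129.284 Y42.964 F672
G01 X115.234 Y42.879
G01 X94.830 Y49.636
G01 X74.253 Y60.904
G01 X59.685 Y74.353
M5
G0 X125.646 Y102.029
M3 S849
G01 X120.768 Y91.085 F672
G01 X118.852 Y77.555
G01 X119.898 Y61.438
G01 X123.905 Y42.735
G01 X130.874 Y21.445
M5
G0 X21.035 Y44.787
M3 S849
G01 X62.948 Y93.679 F672
G01 X32.615 Y122.081
G01 X62.453 Y32.687
G01 X5.089 Y74.583
G01 X21.035 Y44.787
M5
G0 X90.562 Y71.790
M3 S849
G01 X84.827 Y67.628 F672
G01 X89.273 Y58.742
G01 X100.544 Y47.104
G01 X115.287 Y34.684
G01 X130.145 Y23.452
M5
G0 X69.406 Y80.000
M3 S849
G01 X63.048 Y78.182 F672
G01 X55.942 Y71.832
G01 X48.089 Y60.948
G01 X39.488 Y45.532
G01 X30.139 Y25.583
M5
G0 X0.000 Y0.000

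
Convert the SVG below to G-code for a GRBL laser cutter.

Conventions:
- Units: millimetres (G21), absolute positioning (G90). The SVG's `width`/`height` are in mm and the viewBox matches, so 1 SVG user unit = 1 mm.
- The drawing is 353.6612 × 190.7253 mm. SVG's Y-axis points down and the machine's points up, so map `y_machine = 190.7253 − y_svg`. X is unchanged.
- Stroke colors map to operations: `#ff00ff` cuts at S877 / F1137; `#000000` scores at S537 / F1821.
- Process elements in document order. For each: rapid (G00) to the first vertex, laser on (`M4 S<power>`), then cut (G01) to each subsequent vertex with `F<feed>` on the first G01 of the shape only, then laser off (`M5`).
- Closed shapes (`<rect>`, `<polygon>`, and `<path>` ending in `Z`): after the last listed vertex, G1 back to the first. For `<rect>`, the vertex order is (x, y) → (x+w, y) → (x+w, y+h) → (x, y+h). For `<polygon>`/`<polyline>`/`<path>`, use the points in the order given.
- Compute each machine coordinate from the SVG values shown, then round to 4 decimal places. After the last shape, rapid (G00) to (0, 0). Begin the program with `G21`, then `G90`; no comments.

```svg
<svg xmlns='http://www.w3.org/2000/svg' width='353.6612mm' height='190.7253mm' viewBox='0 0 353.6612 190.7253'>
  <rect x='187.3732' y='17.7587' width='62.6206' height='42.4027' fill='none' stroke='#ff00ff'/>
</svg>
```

1 u = 1 mm; y_m = 190.7253 − y.

[1] `<rect>` rectangle, #ff00ff→cut S877 F1137: (187.3732,172.9666) → (249.9938,172.9666) → (249.9938,130.5639) → (187.3732,130.5639) → (187.3732,172.9666) (closed)

G21
G90
G00 X187.3732 Y172.9666
M4 S877
G01 X249.9938 Y172.9666 F1137
G01 X249.9938 Y130.5639
G01 X187.3732 Y130.5639
G01 X187.3732 Y172.9666
M5
G00 X0.0000 Y0.0000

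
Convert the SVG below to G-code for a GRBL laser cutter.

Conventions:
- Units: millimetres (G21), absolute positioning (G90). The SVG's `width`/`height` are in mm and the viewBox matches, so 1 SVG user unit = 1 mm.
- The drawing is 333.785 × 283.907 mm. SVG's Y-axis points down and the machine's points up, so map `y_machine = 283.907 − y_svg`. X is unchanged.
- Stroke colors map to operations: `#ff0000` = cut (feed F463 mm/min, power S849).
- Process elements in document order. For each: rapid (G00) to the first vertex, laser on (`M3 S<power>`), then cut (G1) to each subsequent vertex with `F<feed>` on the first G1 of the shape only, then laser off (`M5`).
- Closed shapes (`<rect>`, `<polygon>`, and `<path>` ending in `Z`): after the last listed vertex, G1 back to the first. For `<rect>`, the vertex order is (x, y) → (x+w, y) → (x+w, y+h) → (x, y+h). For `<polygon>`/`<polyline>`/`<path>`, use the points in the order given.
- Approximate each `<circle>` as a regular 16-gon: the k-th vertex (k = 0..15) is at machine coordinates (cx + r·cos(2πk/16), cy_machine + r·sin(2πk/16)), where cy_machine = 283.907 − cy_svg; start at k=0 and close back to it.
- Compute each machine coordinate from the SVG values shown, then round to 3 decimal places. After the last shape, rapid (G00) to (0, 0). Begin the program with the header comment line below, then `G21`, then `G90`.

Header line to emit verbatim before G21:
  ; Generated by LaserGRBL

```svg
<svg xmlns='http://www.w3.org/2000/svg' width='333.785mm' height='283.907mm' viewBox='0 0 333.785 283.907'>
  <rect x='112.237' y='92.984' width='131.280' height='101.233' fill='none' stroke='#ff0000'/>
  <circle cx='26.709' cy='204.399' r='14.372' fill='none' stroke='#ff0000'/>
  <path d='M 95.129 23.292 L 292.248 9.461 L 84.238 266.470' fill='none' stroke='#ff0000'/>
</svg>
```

; Generated by LaserGRBL
G21
G90
G00 X112.237 Y190.923
M3 S849
G1 X243.517 Y190.923 F463
G1 X243.517 Y89.690
G1 X112.237 Y89.690
G1 X112.237 Y190.923
M5
G00 X41.081 Y79.508
M3 S849
G1 X39.987 Y85.008 F463
G1 X36.872 Y89.671
G1 X32.209 Y92.786
G1 X26.709 Y93.880
G1 X21.209 Y92.786
G1 X16.546 Y89.671
G1 X13.431 Y85.008
G1 X12.337 Y79.508
G1 X13.431 Y74.008
G1 X16.546 Y69.345
G1 X21.209 Y66.230
G1 X26.709 Y65.136
G1 X32.209 Y66.230
G1 X36.872 Y69.345
G1 X39.987 Y74.008
G1 X41.081 Y79.508
M5
G00 X95.129 Y260.615
M3 S849
G1 X292.248 Y274.446 F463
G1 X84.238 Y17.437
M5
G00 X0.000 Y0.000

viewBox `0 0 333.785 283.907` with mm width/height → 1 unit = 1 mm. Flip: y_m = 283.907 − y_svg.

**Shape 1** — `<rect>` rectangle, stroke `#ff0000` → cut (S849, F463). Machine vertices: (112.237,190.923) → (243.517,190.923) → (243.517,89.690) → (112.237,89.690) → (112.237,190.923). Closed: final G1 returns to the first vertex.

**Shape 2** — `<circle>` circle, stroke `#ff0000` → cut (S849, F463). Machine vertices: (41.081,79.508) → (39.987,85.008) → (36.872,89.671) → (32.209,92.786) → (26.709,93.880) → (21.209,92.786) → (16.546,89.671) → (13.431,85.008) → (12.337,79.508) → (13.431,74.008) → (16.546,69.345) → (21.209,66.230) → (26.709,65.136) → (32.209,66.230) → (36.872,69.345) → (39.987,74.008) → (41.081,79.508). Closed: final G1 returns to the first vertex.

**Shape 3** — `<path>` open polyline, stroke `#ff0000` → cut (S849, F463). Machine vertices: (95.129,260.615) → (292.248,274.446) → (84.238,17.437). Open path.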